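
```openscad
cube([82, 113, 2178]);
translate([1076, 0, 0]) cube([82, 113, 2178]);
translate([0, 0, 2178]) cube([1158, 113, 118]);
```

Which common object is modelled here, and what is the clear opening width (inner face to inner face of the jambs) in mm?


A door frame. The clear opening width is 994 mm.

Two 2178 mm tall posts with a header on top — a door frame. The left jamb is 82 mm wide at x = 0; the right jamb starts at x = 1076. The clear opening is 1076 − 82 = 994 mm.


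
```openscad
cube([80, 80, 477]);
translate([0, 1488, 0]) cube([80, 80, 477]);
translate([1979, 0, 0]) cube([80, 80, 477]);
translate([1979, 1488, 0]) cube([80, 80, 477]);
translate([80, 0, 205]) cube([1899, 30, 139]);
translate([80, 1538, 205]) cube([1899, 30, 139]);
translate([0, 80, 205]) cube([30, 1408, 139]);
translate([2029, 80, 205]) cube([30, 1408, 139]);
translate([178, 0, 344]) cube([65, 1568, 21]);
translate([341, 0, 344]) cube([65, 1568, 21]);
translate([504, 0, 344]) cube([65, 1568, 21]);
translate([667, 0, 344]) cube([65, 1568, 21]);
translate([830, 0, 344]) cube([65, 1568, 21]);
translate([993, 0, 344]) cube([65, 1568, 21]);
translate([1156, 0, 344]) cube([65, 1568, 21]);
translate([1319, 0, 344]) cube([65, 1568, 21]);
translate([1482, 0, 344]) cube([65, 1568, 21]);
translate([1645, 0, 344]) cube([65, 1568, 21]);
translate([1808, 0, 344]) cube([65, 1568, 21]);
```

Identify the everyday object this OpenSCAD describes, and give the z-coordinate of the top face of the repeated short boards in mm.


A bed frame. The slat-top height is 365 mm.

Four posts, four rails, and a row of slats — a bed frame. Slats sit on the rails at z = 205 + 139 = 344; with slat thickness 21, the top is 365 mm.


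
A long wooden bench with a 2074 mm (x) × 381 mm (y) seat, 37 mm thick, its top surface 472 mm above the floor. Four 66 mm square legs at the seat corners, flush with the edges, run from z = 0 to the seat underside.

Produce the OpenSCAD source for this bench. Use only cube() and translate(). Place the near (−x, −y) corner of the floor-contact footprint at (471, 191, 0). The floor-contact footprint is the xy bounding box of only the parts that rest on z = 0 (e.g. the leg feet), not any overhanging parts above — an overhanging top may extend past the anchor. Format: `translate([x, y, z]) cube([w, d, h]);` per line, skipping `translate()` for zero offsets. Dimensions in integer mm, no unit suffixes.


translate([471, 191, 435]) cube([2074, 381, 37]);
translate([471, 191, 0]) cube([66, 66, 435]);
translate([471, 506, 0]) cube([66, 66, 435]);
translate([2479, 191, 0]) cube([66, 66, 435]);
translate([2479, 506, 0]) cube([66, 66, 435]);


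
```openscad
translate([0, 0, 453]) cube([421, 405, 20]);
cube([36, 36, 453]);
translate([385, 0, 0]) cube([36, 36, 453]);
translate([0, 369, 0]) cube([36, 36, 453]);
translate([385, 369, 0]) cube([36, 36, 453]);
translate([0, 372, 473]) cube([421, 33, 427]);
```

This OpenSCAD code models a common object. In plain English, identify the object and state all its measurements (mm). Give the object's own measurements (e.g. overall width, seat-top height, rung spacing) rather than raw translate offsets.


A chair. The seat is a 421×405×20 mm slab with its top at z = 473 mm, on four 36×36 mm corner legs (flush with the seat edges, standing on z = 0). A flat backrest 33 mm thick, 427 mm tall, spans the full seat width and rises from the seat top along its +y edge, rear face flush with the rear of the seat.


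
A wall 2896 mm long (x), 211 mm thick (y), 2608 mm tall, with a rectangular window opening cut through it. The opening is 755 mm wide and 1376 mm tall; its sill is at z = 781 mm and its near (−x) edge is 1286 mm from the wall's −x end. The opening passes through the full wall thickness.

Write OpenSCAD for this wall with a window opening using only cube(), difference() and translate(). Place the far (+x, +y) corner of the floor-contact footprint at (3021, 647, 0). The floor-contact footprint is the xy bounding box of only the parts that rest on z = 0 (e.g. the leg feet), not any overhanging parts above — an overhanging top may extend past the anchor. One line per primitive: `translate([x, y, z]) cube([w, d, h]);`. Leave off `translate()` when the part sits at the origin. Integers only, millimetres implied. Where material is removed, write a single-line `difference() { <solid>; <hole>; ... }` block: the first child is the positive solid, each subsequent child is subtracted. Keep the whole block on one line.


difference() { translate([125, 436, 0]) cube([2896, 211, 2608]); translate([1411, 436, 781]) cube([755, 211, 1376]); }


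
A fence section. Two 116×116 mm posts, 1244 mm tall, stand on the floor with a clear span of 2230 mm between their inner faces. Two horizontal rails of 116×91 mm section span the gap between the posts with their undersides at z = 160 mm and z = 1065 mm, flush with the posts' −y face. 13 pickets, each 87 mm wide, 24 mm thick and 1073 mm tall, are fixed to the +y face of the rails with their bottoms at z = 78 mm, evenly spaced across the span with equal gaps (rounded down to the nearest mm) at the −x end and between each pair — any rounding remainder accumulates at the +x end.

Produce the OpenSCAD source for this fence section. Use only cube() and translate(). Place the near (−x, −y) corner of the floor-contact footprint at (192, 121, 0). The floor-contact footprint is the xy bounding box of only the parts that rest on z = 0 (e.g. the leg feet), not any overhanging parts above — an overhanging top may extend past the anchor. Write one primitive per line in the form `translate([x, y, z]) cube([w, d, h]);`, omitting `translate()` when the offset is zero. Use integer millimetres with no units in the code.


translate([192, 121, 0]) cube([116, 116, 1244]);
translate([2538, 121, 0]) cube([116, 116, 1244]);
translate([308, 121, 160]) cube([2230, 116, 91]);
translate([308, 121, 1065]) cube([2230, 116, 91]);
translate([386, 237, 78]) cube([87, 24, 1073]);
translate([551, 237, 78]) cube([87, 24, 1073]);
translate([716, 237, 78]) cube([87, 24, 1073]);
translate([881, 237, 78]) cube([87, 24, 1073]);
translate([1046, 237, 78]) cube([87, 24, 1073]);
translate([1211, 237, 78]) cube([87, 24, 1073]);
translate([1376, 237, 78]) cube([87, 24, 1073]);
translate([1541, 237, 78]) cube([87, 24, 1073]);
translate([1706, 237, 78]) cube([87, 24, 1073]);
translate([1871, 237, 78]) cube([87, 24, 1073]);
translate([2036, 237, 78]) cube([87, 24, 1073]);
translate([2201, 237, 78]) cube([87, 24, 1073]);
translate([2366, 237, 78]) cube([87, 24, 1073]);


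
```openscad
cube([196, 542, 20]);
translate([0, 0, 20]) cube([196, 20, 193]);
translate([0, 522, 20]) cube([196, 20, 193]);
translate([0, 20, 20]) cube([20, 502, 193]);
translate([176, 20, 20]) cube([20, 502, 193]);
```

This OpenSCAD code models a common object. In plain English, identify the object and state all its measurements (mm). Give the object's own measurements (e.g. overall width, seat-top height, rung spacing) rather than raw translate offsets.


An open-topped rectangular box: outside dimensions 196×542×213 mm, with a uniform wall and base thickness of 20 mm. The base is a full 196×542 slab on the floor; four walls sit on top of the base. The front and back walls (the −y and +y sides) span the full width; the two side walls fit between them.


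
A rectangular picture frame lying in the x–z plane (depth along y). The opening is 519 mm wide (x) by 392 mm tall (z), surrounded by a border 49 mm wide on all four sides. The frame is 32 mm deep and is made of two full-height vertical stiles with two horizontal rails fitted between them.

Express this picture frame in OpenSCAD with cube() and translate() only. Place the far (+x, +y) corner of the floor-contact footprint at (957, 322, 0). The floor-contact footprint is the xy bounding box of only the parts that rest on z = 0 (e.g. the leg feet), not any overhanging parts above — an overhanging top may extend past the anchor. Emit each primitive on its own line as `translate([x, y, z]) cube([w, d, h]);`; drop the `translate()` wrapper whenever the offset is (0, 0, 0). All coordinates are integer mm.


translate([340, 290, 0]) cube([49, 32, 490]);
translate([908, 290, 0]) cube([49, 32, 490]);
translate([389, 290, 0]) cube([519, 32, 49]);
translate([389, 290, 441]) cube([519, 32, 49]);


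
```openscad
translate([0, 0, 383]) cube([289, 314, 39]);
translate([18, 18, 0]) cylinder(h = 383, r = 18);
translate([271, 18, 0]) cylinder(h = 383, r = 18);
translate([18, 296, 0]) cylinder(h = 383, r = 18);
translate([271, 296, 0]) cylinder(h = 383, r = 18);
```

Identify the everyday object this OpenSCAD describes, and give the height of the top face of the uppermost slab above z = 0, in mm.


A stool. The seat height is 422 mm.

A 289×314×39 slab at z = 383 on four corner cylinders — a stool. The seat top is 383 + 39 = 422 mm.


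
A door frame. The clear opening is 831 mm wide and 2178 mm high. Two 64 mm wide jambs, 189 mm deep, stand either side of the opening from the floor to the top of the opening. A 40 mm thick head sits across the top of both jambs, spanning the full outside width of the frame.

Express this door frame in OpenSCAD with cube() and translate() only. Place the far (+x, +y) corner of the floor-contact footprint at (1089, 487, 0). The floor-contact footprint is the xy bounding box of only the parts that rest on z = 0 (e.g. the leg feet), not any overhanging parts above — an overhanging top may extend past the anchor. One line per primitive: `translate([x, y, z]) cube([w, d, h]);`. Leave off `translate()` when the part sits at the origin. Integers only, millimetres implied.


translate([130, 298, 0]) cube([64, 189, 2178]);
translate([1025, 298, 0]) cube([64, 189, 2178]);
translate([130, 298, 2178]) cube([959, 189, 40]);


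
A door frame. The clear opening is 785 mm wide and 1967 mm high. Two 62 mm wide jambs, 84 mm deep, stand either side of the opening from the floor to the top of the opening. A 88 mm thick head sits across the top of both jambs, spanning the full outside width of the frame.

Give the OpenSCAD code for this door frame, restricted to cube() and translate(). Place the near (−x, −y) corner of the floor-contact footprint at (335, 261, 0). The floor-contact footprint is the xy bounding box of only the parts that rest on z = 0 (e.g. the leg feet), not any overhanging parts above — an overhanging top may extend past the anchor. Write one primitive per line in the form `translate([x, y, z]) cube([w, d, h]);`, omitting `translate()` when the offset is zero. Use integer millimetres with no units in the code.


translate([335, 261, 0]) cube([62, 84, 1967]);
translate([1182, 261, 0]) cube([62, 84, 1967]);
translate([335, 261, 1967]) cube([909, 84, 88]);


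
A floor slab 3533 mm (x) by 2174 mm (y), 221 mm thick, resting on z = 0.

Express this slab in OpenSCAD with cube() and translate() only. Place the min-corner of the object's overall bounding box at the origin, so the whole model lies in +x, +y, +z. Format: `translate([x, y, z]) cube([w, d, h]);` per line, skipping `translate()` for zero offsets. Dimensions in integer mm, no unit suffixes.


cube([3533, 2174, 221]);


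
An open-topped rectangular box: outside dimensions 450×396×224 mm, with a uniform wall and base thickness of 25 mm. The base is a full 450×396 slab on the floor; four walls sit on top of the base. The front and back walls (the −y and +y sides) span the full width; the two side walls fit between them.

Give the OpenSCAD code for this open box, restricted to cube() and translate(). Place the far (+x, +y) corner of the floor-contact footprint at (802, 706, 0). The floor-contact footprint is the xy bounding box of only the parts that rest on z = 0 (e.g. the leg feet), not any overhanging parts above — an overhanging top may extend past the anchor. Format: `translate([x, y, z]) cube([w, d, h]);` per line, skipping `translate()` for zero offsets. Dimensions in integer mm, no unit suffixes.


translate([352, 310, 0]) cube([450, 396, 25]);
translate([352, 310, 25]) cube([450, 25, 199]);
translate([352, 681, 25]) cube([450, 25, 199]);
translate([352, 335, 25]) cube([25, 346, 199]);
translate([777, 335, 25]) cube([25, 346, 199]);


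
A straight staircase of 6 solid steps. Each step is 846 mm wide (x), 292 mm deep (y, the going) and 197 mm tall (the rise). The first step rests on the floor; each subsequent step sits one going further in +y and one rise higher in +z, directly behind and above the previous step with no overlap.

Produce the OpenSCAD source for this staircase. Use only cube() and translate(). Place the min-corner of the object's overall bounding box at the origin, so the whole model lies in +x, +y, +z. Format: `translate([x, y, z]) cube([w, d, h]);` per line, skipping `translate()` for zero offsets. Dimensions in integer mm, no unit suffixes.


cube([846, 292, 197]);
translate([0, 292, 197]) cube([846, 292, 197]);
translate([0, 584, 394]) cube([846, 292, 197]);
translate([0, 876, 591]) cube([846, 292, 197]);
translate([0, 1168, 788]) cube([846, 292, 197]);
translate([0, 1460, 985]) cube([846, 292, 197]);


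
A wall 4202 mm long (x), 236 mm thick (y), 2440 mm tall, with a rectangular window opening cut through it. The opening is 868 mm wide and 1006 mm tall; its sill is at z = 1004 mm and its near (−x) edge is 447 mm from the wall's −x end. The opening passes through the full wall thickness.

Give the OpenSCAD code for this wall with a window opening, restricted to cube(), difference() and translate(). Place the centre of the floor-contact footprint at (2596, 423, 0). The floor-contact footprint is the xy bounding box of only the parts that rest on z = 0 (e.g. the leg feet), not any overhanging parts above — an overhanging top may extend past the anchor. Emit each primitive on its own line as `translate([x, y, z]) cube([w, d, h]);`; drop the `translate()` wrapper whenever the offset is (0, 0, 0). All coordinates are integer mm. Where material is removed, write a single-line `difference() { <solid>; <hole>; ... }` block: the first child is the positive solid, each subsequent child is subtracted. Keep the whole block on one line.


difference() { translate([495, 305, 0]) cube([4202, 236, 2440]); translate([942, 305, 1004]) cube([868, 236, 1006]); }


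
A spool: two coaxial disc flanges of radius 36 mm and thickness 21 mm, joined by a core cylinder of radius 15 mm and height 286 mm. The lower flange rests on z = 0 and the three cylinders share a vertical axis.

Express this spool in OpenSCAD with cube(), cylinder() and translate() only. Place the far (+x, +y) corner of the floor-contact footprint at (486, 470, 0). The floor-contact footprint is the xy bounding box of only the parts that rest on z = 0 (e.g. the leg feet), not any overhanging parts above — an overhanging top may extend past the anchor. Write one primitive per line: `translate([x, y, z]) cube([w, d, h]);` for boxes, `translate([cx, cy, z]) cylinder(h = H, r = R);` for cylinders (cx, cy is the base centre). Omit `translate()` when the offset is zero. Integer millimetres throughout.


translate([450, 434, 0]) cylinder(h = 21, r = 36);
translate([450, 434, 21]) cylinder(h = 286, r = 15);
translate([450, 434, 307]) cylinder(h = 21, r = 36);


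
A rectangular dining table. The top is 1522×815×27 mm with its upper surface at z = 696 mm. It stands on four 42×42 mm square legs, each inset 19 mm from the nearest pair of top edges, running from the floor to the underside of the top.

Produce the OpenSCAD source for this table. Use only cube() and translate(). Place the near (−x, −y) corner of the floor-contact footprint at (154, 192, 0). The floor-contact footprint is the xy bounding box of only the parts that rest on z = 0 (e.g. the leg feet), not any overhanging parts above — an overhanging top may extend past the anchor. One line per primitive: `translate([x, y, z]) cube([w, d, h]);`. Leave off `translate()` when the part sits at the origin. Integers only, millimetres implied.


translate([135, 173, 669]) cube([1522, 815, 27]);
translate([154, 192, 0]) cube([42, 42, 669]);
translate([1596, 192, 0]) cube([42, 42, 669]);
translate([154, 927, 0]) cube([42, 42, 669]);
translate([1596, 927, 0]) cube([42, 42, 669]);


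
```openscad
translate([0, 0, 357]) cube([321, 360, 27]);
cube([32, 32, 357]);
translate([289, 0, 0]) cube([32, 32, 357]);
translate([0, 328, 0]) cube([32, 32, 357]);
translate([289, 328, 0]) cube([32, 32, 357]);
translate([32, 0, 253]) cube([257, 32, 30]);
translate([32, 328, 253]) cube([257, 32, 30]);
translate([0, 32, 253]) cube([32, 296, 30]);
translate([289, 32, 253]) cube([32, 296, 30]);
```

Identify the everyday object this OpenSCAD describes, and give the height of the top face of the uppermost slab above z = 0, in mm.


A stool. The seat height is 384 mm.

A 321×360×27 slab at z = 357 on four corner posts — a stool. The seat top is 357 + 27 = 384 mm.


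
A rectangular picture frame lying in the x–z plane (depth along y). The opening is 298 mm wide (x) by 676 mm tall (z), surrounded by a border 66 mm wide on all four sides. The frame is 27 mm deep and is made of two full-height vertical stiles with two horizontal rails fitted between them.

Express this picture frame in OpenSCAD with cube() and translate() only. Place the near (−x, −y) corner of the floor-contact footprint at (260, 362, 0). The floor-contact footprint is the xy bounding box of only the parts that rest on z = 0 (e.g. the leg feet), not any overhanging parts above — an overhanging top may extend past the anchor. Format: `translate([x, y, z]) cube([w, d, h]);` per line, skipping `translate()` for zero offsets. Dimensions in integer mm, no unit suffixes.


translate([260, 362, 0]) cube([66, 27, 808]);
translate([624, 362, 0]) cube([66, 27, 808]);
translate([326, 362, 0]) cube([298, 27, 66]);
translate([326, 362, 742]) cube([298, 27, 66]);


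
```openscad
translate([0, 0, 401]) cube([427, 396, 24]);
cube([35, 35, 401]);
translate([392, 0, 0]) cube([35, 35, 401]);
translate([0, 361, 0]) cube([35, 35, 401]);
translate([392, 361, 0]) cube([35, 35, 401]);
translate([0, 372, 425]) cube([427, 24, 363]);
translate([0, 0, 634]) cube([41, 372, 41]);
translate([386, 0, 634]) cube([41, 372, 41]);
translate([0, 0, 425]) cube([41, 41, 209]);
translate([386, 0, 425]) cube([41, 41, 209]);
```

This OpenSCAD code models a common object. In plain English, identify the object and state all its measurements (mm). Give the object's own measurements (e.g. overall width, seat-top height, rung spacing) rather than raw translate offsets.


A chair. The seat is a 427×396×24 mm slab with its top at z = 425 mm, on four 35×35 mm corner legs (flush with the seat edges, standing on z = 0). A flat backrest 24 mm thick, 363 mm tall, spans the full seat width and rises from the seat top along its +y edge, rear face flush with the rear of the seat. Two armrests of 41×41 mm section run along each side from the seat's front edge to the front of the backrest, top faces 250 mm above the seat top and outer faces flush with the seat's x-edges; a 41×41 mm post under the front of each armrest stands on the seat at the front corner.


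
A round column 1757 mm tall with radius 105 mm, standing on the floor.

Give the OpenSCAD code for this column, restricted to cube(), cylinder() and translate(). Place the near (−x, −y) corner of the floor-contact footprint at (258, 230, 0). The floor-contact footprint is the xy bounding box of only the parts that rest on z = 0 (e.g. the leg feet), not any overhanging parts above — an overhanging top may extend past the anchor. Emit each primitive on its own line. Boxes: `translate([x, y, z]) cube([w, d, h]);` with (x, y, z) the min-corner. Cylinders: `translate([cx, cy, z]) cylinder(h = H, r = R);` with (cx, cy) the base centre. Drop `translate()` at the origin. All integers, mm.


translate([363, 335, 0]) cylinder(h = 1757, r = 105);


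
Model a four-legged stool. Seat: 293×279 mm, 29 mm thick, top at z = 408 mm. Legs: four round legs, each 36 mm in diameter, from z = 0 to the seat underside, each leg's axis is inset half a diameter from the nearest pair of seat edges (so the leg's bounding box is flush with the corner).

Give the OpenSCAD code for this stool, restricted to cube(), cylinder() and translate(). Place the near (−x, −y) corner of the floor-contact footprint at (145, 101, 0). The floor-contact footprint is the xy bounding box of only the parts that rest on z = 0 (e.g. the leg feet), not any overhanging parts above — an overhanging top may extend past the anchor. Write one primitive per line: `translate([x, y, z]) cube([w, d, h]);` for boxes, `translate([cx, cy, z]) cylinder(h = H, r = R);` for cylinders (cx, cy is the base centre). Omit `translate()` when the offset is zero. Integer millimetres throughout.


// leg_h = 408 - 29 = 379
translate([145, 101, 379]) cube([293, 279, 29]);
translate([163, 119, 0]) cylinder(h = 379, r = 18);
translate([420, 119, 0]) cylinder(h = 379, r = 18);
translate([163, 362, 0]) cylinder(h = 379, r = 18);
translate([420, 362, 0]) cylinder(h = 379, r = 18);


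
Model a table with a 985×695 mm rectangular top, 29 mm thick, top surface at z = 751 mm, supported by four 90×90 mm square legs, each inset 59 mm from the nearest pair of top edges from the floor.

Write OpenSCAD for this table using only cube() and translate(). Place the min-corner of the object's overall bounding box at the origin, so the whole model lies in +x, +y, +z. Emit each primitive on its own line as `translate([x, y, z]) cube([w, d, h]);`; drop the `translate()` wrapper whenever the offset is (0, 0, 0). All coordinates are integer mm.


translate([0, 0, 722]) cube([985, 695, 29]);
translate([59, 59, 0]) cube([90, 90, 722]);
translate([836, 59, 0]) cube([90, 90, 722]);
translate([59, 546, 0]) cube([90, 90, 722]);
translate([836, 546, 0]) cube([90, 90, 722]);


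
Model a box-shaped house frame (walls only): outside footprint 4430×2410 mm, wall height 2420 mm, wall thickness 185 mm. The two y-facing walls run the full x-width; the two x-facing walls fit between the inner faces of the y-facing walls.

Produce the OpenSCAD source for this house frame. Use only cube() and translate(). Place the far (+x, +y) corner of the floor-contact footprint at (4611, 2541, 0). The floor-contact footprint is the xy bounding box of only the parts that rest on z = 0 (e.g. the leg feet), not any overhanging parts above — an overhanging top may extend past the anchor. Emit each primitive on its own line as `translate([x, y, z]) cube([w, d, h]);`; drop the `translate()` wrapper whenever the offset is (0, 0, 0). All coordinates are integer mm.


translate([181, 131, 0]) cube([4430, 185, 2420]);
translate([181, 2356, 0]) cube([4430, 185, 2420]);
translate([181, 316, 0]) cube([185, 2040, 2420]);
translate([4426, 316, 0]) cube([185, 2040, 2420]);


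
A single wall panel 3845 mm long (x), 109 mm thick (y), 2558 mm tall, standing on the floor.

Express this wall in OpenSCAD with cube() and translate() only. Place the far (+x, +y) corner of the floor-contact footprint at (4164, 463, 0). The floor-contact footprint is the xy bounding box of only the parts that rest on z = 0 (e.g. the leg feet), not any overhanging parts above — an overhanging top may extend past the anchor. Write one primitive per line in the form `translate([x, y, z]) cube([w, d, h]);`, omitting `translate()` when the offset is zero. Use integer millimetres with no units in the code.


translate([319, 354, 0]) cube([3845, 109, 2558]);


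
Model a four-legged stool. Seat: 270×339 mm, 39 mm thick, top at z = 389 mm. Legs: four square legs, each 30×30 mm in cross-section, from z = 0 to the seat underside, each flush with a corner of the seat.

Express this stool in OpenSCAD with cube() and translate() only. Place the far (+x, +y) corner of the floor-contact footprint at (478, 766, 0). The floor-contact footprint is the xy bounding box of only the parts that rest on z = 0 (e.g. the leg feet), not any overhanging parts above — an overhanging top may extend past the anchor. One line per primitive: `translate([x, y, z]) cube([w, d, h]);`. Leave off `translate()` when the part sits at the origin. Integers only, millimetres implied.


translate([208, 427, 350]) cube([270, 339, 39]);
translate([208, 427, 0]) cube([30, 30, 350]);
translate([448, 427, 0]) cube([30, 30, 350]);
translate([208, 736, 0]) cube([30, 30, 350]);
translate([448, 736, 0]) cube([30, 30, 350]);


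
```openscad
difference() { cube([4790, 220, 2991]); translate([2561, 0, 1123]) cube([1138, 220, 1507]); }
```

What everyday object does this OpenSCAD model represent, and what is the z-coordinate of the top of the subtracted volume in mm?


A wall with a window opening. The window head height is 2630 mm.

A wall with a rectangular opening subtracted — a window. Sill at z = 1123, opening 1507 mm tall, so the head is at 1123 + 1507 = 2630 mm.


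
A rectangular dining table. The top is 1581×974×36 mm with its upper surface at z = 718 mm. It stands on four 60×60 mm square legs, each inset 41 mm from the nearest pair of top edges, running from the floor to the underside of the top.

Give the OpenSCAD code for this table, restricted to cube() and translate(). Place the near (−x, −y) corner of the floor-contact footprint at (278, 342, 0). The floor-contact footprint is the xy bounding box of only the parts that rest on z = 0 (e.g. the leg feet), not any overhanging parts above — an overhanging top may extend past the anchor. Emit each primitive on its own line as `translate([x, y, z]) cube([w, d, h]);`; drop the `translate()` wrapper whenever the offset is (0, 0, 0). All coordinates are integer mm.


// leg_h = 718 - 36 = 682
translate([237, 301, 682]) cube([1581, 974, 36]);
translate([278, 342, 0]) cube([60, 60, 682]);
translate([1717, 342, 0]) cube([60, 60, 682]);
translate([278, 1174, 0]) cube([60, 60, 682]);
translate([1717, 1174, 0]) cube([60, 60, 682]);


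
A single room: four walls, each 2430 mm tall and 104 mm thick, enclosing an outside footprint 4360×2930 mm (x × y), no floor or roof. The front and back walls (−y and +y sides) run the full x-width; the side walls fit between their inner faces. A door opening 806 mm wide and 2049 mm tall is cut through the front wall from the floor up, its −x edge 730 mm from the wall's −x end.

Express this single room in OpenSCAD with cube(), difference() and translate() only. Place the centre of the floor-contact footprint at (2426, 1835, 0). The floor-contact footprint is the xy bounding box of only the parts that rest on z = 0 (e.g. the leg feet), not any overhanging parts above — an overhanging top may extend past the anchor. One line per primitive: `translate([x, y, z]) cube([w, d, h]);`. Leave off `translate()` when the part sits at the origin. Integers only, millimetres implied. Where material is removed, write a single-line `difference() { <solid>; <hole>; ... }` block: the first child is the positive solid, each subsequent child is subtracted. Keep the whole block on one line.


difference() { translate([246, 370, 0]) cube([4360, 104, 2430]); translate([976, 370, 0]) cube([806, 104, 2049]); }
translate([246, 3196, 0]) cube([4360, 104, 2430]);
translate([246, 474, 0]) cube([104, 2722, 2430]);
translate([4502, 474, 0]) cube([104, 2722, 2430]);


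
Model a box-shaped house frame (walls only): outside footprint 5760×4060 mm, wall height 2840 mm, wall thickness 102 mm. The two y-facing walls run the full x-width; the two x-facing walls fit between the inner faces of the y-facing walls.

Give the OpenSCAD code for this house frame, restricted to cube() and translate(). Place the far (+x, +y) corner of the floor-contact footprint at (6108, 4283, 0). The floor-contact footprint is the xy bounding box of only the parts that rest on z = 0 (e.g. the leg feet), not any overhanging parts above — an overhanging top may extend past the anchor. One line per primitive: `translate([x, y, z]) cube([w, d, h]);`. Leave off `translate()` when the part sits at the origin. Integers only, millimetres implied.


translate([348, 223, 0]) cube([5760, 102, 2840]);
translate([348, 4181, 0]) cube([5760, 102, 2840]);
translate([348, 325, 0]) cube([102, 3856, 2840]);
translate([6006, 325, 0]) cube([102, 3856, 2840]);


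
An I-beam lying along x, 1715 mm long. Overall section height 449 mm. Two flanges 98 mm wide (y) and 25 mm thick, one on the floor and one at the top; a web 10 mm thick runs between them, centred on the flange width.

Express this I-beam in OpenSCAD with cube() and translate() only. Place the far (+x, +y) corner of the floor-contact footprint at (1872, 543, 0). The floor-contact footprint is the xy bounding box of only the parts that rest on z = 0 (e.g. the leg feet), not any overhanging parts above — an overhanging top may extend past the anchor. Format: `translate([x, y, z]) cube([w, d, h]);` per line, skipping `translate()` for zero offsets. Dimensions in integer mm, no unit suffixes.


translate([157, 445, 0]) cube([1715, 98, 25]);
translate([157, 489, 25]) cube([1715, 10, 399]);
translate([157, 445, 424]) cube([1715, 98, 25]);


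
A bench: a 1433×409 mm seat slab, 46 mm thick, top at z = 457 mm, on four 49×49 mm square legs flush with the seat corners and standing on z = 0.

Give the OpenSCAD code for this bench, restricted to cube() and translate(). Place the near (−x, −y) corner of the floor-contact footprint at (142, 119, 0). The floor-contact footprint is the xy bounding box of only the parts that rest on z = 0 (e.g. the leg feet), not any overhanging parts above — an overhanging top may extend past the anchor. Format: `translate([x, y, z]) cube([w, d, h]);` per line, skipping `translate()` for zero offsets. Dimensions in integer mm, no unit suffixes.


// leg_h = 457 − 46 = 411
translate([142, 119, 411]) cube([1433, 409, 46]);
translate([142, 119, 0]) cube([49, 49, 411]);
translate([142, 479, 0]) cube([49, 49, 411]);
translate([1526, 119, 0]) cube([49, 49, 411]);
translate([1526, 479, 0]) cube([49, 49, 411]);


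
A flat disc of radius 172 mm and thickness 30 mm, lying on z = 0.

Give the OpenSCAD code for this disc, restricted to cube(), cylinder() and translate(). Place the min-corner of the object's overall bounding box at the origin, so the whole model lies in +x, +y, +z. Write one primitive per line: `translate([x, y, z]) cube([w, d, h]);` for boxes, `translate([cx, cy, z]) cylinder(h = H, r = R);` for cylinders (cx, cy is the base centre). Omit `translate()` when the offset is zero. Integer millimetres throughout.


translate([172, 172, 0]) cylinder(h = 30, r = 172);


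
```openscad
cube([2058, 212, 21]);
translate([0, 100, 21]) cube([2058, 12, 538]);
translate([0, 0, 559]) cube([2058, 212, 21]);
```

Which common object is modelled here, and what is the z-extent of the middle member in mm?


An I-beam. The web height is 538 mm.

Two wide flanges with a thin centred web — an I-beam. Overall 580 mm minus two 21 mm flanges gives a web of 580 − 2·21 = 538 mm.


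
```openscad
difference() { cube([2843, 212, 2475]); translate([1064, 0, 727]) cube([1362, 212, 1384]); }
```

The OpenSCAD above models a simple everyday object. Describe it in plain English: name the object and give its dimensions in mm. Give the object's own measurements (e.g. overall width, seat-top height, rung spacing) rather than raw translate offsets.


A wall 2843 mm long (x), 212 mm thick (y), 2475 mm tall, with a rectangular window opening cut through it. The opening is 1362 mm wide and 1384 mm tall; its sill is at z = 727 mm and its near (−x) edge is 1064 mm from the wall's −x end. The opening passes through the full wall thickness.


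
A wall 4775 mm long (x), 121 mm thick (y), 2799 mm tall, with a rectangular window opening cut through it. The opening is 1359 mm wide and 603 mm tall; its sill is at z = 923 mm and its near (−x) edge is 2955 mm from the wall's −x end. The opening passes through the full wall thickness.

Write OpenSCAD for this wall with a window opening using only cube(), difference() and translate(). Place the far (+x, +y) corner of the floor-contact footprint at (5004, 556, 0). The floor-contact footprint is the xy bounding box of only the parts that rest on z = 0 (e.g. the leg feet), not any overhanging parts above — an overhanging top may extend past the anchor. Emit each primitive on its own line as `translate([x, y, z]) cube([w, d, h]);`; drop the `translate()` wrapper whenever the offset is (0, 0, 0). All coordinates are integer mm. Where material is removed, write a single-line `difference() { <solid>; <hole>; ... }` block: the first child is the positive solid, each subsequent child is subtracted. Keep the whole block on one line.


difference() { translate([229, 435, 0]) cube([4775, 121, 2799]); translate([3184, 435, 923]) cube([1359, 121, 603]); }


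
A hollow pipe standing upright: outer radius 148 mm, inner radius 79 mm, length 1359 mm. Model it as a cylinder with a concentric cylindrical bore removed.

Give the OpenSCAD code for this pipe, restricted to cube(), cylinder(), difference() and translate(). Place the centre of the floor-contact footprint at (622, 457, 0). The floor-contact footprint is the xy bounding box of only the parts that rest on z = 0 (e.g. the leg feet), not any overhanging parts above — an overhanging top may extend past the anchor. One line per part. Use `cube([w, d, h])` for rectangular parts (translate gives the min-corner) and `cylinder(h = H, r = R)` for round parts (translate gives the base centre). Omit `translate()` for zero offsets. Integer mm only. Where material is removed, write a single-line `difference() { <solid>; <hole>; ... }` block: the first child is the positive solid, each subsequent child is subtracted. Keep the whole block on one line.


difference() { translate([622, 457, 0]) cylinder(h = 1359, r = 148); translate([622, 457, 0]) cylinder(h = 1359, r = 79); }


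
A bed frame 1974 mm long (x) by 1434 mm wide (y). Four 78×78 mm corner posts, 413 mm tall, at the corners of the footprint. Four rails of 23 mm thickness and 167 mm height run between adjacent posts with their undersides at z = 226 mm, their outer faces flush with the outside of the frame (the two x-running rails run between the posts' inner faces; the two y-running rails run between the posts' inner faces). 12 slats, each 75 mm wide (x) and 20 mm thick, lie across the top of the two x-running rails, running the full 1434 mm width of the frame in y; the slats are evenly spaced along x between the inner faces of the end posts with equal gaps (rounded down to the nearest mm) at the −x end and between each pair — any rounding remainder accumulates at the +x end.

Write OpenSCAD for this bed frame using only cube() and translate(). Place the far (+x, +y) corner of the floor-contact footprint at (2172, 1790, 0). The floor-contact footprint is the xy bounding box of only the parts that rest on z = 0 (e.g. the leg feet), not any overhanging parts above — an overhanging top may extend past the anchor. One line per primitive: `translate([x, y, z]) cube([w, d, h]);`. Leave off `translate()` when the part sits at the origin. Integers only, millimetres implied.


// slat z = rail_z + rail_h = 226 + 167 = 393
// slat gap = ⌊(1818 − 12·75) / 13⌋ = 70
translate([198, 356, 0]) cube([78, 78, 413]);
translate([198, 1712, 0]) cube([78, 78, 413]);
translate([2094, 356, 0]) cube([78, 78, 413]);
translate([2094, 1712, 0]) cube([78, 78, 413]);
translate([276, 356, 226]) cube([1818, 23, 167]);
translate([276, 1767, 226]) cube([1818, 23, 167]);
translate([198, 434, 226]) cube([23, 1278, 167]);
translate([2149, 434, 226]) cube([23, 1278, 167]);
translate([346, 356, 393]) cube([75, 1434, 20]);
translate([491, 356, 393]) cube([75, 1434, 20]);
translate([636, 356, 393]) cube([75, 1434, 20]);
translate([781, 356, 393]) cube([75, 1434, 20]);
translate([926, 356, 393]) cube([75, 1434, 20]);
translate([1071, 356, 393]) cube([75, 1434, 20]);
translate([1216, 356, 393]) cube([75, 1434, 20]);
translate([1361, 356, 393]) cube([75, 1434, 20]);
translate([1506, 356, 393]) cube([75, 1434, 20]);
translate([1651, 356, 393]) cube([75, 1434, 20]);
translate([1796, 356, 393]) cube([75, 1434, 20]);
translate([1941, 356, 393]) cube([75, 1434, 20]);


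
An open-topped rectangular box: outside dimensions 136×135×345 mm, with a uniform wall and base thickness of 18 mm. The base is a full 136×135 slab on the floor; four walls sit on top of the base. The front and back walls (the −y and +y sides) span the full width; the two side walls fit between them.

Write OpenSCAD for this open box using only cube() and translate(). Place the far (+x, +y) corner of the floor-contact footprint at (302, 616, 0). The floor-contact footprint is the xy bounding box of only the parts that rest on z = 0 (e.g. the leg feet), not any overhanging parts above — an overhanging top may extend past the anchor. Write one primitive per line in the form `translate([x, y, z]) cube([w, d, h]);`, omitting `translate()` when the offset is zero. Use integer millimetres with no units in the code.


translate([166, 481, 0]) cube([136, 135, 18]);
translate([166, 481, 18]) cube([136, 18, 327]);
translate([166, 598, 18]) cube([136, 18, 327]);
translate([166, 499, 18]) cube([18, 99, 327]);
translate([284, 499, 18]) cube([18, 99, 327]);


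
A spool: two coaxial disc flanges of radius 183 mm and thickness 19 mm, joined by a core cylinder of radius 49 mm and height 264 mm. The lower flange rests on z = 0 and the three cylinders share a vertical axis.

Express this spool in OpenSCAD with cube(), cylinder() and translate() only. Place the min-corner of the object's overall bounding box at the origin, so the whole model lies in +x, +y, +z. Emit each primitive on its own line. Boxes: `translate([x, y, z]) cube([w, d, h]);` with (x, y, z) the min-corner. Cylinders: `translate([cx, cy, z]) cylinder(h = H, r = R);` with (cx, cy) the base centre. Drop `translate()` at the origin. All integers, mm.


translate([183, 183, 0]) cylinder(h = 19, r = 183);
translate([183, 183, 19]) cylinder(h = 264, r = 49);
translate([183, 183, 283]) cylinder(h = 19, r = 183);


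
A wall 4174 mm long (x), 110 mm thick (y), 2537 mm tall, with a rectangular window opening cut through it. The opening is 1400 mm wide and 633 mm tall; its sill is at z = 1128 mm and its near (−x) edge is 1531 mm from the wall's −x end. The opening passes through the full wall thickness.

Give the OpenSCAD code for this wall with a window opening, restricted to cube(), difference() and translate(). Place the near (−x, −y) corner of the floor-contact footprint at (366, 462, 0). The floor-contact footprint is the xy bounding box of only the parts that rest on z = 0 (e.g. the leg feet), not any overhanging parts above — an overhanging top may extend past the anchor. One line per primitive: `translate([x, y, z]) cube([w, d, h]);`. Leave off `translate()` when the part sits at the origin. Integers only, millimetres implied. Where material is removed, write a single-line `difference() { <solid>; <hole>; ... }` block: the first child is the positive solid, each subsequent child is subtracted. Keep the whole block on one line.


difference() { translate([366, 462, 0]) cube([4174, 110, 2537]); translate([1897, 462, 1128]) cube([1400, 110, 633]); }


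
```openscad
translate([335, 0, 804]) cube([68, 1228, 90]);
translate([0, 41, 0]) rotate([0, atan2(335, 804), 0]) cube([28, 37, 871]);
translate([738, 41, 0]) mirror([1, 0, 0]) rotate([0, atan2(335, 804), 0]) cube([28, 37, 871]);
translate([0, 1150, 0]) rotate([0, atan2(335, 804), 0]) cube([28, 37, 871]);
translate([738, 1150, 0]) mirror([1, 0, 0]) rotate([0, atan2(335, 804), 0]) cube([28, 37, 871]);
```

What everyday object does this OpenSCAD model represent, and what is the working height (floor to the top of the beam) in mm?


A sawhorse. The overall height is 894 mm.

A beam across two mirrored pairs of raked legs — a sawhorse. The beam's underside is at z = 804 (matching the legs' vertical rise in atan2(335, 804)) and the beam is 90 mm tall, so its top is at 804 + 90 = 894 mm. The raked legs top out at the beam's underside, so that is the highest point.
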